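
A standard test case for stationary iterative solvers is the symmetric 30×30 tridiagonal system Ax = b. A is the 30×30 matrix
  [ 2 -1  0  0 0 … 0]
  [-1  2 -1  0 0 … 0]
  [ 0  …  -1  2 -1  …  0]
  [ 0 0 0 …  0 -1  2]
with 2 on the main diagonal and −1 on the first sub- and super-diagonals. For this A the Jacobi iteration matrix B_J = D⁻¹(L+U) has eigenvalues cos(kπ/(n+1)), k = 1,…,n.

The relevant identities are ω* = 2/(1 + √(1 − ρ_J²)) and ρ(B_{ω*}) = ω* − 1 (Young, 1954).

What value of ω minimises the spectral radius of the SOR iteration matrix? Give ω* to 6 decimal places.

ω* = 1.816253

[ρ_J] n=30: ρ(B_J) = cos(π/(n+1)) = cos(π/31) = 0.994869.
root = sin(π/31) = 0.1011683  (since 1−cos² = sin²).
ω* = 2/(1+0.1011683) = 1.816253
and ρ(B_{ω*}) = 1.816253 − 1 = 0.816253.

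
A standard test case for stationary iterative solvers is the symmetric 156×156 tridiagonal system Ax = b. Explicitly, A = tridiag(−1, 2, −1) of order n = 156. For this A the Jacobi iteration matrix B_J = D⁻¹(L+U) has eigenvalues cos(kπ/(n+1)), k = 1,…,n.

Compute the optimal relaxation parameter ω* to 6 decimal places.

spectrum of D⁻¹(L+U) = {cos(kπ/157) : 1≤k≤156}; ρ_J = cos(π/157) = 0.999800.
√(1 − cos²(π/157)) = sin(π/157) ≈ 0.0200088.
ω* = 2 / (1 + 0.0200088) = 2 / 1.0200088 ≈ 1.960767.
and ρ(B_{ω*}) = 1.960767 − 1 = 0.960767.

ω* = 1.960767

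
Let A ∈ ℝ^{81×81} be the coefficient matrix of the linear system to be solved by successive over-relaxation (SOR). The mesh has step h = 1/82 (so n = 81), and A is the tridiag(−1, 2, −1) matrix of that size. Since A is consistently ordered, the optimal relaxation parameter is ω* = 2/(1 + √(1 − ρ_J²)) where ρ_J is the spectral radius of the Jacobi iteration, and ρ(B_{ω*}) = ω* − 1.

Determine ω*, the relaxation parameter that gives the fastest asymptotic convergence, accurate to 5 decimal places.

n=81: λ(B_J) = 1 − λ(A)/2 = cos(kπ/82); k=1 gives ρ_J = 0.99927.
√(1−ρ_J²) = |sin(π/82)| = 0.038303
Then 2/(1+√(1−ρ_J²)) = 2/(1+0.038303); ω* = 2/1.038303 = 1.92622.
ρ_SOR = ω* − 1 ≈ 0.92622.

ω* = 1.92622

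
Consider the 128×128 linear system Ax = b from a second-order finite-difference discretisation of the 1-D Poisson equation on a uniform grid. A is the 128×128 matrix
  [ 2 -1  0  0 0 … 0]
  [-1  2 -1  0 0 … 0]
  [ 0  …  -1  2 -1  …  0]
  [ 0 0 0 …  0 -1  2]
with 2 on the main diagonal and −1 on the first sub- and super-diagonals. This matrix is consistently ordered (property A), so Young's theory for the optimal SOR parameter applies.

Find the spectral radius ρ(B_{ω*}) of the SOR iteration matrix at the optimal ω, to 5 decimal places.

spectrum of D⁻¹(L+U) = {cos(kπ/129) : 1≤k≤128}; ρ_J = cos(π/129) = 0.99970.
√(1−ρ_J²) simplifies to sin(π/129) = 0.024351.
So ω* = 2/1.024351 = 1.95246 (Young).
ρ(B_{ω*}) = ω*−1 = 0.95246

ρ_SOR = 0.95246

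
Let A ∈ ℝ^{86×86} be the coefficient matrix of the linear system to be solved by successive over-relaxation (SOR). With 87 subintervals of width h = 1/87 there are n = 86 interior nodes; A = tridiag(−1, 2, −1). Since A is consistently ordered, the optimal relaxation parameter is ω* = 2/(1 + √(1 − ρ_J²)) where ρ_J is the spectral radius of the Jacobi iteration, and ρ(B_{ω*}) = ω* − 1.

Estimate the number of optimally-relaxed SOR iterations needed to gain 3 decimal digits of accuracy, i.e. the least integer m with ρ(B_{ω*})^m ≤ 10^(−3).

m = 96

[ρ_J] n=86: ρ(B_J) = cos(π/(n+1)) = cos(π/87) = 0.9993481.
1 − cos²(π/87) = sin²(π/87) ⇒ √(1−ρ_J²) = sin(π/87) = 0.0361024.
[ω*] 2 ÷ (1 + 0.0361024) = 2 ÷ 1.0361024 = 1.9303111.
[ρ_SOR] ω* − 1 = 0.9303111.
For 3 digits: m = 3·ln10 / (−ln 0.9303111) = 6.90776/0.0722362 = 95.627; round up → m = 96.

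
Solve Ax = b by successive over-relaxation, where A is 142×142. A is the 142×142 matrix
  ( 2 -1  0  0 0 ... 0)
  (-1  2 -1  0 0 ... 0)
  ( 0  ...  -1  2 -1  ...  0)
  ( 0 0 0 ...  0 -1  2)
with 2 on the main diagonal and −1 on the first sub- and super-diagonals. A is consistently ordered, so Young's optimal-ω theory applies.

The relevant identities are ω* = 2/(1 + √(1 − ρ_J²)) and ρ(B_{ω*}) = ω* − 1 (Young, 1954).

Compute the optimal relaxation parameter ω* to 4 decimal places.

ω* = 1.9570

With n=142, ρ(Jacobi) = cos(π/143) = 0.9998.
√(1 − cos²(π/143)) = sin(π/143) ≈ 0.02197.
Then 2/(1+√(1−ρ_J²)) = 2/(1+0.02197); ω* = 2/1.02197 = 1.9570.
Hence ρ(B_{ω*}) = 1.9570 − 1 = 0.9570.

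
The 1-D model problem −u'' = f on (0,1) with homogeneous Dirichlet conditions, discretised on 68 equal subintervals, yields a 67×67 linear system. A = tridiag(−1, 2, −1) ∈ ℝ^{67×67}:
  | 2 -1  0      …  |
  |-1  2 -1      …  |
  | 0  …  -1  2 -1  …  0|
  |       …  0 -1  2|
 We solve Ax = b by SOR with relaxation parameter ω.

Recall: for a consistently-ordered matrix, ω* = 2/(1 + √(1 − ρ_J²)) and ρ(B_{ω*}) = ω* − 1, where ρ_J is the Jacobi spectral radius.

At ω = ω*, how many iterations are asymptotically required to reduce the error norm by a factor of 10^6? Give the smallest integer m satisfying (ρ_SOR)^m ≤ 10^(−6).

[ρ_J] n=67: ρ(B_J) = cos(π/(n+1)) = cos(π/68) = 0.9989330.
√(1−ρ_J²) = |sin(π/68)| = 0.0461835
Then 2/(1+√(1−ρ_J²)) = 2/(1+0.0461835); ω* = 2/1.0461835 = 1.9117105.
ρ_SOR = ω* − 1 ≈ 0.9117105.
ρ_SOR^m ≤ 10^(−6) ⇔ m ≥ 6·ln10/(−ln 0.9117105) = 13.8155/0.0924328 = 149.465; m = ⌈149.465⌉ = 150.

m = 150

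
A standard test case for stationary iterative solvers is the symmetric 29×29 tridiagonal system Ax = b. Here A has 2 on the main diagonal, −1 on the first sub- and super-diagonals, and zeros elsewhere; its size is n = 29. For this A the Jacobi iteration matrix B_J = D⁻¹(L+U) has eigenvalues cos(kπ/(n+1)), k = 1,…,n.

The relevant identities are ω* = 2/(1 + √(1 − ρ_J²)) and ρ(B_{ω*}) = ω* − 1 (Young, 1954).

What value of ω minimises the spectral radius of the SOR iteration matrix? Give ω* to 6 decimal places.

ω* = 1.810727

With n=29, ρ(Jacobi) = cos(π/30) = 0.994522.
1 − cos²(π/30) = sin²(π/30) ⇒ √(1−ρ_J²) = sin(π/30) = 0.1045285.
Young: ω* = 2/(1+√(1−ρ_J²)) = 2/(1+0.1045285) = 2/1.1045285 = 1.810727.
Hence ρ(B_{ω*}) = 1.810727 − 1 = 0.810727.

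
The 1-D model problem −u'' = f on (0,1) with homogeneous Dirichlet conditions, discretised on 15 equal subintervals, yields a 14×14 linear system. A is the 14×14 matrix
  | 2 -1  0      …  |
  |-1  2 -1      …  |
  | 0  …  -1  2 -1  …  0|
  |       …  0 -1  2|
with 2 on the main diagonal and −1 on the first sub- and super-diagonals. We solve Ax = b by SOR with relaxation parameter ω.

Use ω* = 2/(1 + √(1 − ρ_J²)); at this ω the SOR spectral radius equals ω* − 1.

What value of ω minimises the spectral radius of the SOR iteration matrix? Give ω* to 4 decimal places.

[ρ_J] n=14: ρ(B_J) = cos(π/(n+1)) = cos(π/15) = 0.9781.
root = sin(π/15) = 0.20791  (since 1−cos² = sin²).
[ω*] 2 ÷ (1 + 0.20791) = 2 ÷ 1.20791 = 1.6558.
ρ_SOR = ω* − 1 ≈ 0.6558.

ω* = 1.6558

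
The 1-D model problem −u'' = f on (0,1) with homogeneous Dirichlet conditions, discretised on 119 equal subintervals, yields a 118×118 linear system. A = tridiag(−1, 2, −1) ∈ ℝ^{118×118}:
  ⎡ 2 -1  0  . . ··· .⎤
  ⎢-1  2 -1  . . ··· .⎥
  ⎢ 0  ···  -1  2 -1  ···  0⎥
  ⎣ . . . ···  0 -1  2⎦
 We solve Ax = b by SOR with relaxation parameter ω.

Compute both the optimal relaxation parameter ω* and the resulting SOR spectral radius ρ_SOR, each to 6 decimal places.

ω* = 1.948564, ρ_SOR = 0.948564

[ρ_J] n=118: ρ(B_J) = cos(π/(n+1)) = cos(π/119) = 0.999652.
√(1−ρ_J²) simplifies to sin(π/119) = 0.0263969.
[ω*] 2 ÷ (1 + 0.0263969) = 2 ÷ 1.0263969 = 1.948564.
ρ_SOR = ω* − 1 = 1.948564 − 1 = 0.948564.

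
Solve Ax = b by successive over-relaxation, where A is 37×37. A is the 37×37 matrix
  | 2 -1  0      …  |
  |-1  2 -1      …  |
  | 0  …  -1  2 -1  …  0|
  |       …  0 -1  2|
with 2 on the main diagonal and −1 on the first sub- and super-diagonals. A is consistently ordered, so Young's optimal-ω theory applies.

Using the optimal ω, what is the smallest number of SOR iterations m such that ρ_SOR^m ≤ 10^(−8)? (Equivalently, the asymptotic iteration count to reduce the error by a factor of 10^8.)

m = 112

With n=37, ρ(Jacobi) = cos(π/38) = 0.9965845.
root = sin(π/38) = 0.0825793  (since 1−cos² = sin²).
Young: ω* = 2/(1+√(1−ρ_J²)) = 2/(1+0.0825793) = 2/1.0825793 = 1.8474397.
and ρ(B_{ω*}) = 1.8474397 − 1 = 0.8474397.
Need (0.8474397)^m ≤ 10^(−8): m ≥ 8·ln10/|ln 0.8474397| = 18.4207/0.165536 = 111.279 ⇒ m = 112.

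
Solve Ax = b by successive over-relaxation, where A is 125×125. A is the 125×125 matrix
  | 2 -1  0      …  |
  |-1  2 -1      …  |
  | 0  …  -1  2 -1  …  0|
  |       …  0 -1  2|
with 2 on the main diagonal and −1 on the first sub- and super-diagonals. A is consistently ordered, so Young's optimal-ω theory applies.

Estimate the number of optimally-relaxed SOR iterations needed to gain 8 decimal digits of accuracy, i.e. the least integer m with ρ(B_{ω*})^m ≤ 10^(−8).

[ρ_J] n=125: ρ(B_J) = cos(π/(n+1)) = cos(π/126) = 0.9996892.
√(1−ρ_J²) = |sin(π/126)| = 0.0249307
ω* = 2/(1+0.0249307) = 1.9513514
ρ_SOR = ω* − 1 = 1.9513514 − 1 = 0.9513514.
8·ln10 = 18.4207; −ln(0.9513514) = 0.0498718; m = ⌈18.4207/0.0498718⌉ = ⌈369.361⌉ = 370.

m = 370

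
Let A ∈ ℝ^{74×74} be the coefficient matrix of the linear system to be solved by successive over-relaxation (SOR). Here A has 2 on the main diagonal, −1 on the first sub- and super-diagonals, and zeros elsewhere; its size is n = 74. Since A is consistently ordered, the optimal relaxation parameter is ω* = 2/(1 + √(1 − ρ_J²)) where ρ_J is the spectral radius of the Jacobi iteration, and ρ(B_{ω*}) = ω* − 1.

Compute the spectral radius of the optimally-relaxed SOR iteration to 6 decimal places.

ρ_SOR = 0.919615

ρ_J = max_k |cos(kπ/75)| = cos(π/75) = 0.999123
1 − cos²(π/75) = sin²(π/75) ⇒ √(1−ρ_J²) = sin(π/75) = 0.0418757.
[ω*] 2 ÷ (1 + 0.0418757) = 2 ÷ 1.0418757 = 1.919615.
[ρ_SOR] ω* − 1 = 0.919615.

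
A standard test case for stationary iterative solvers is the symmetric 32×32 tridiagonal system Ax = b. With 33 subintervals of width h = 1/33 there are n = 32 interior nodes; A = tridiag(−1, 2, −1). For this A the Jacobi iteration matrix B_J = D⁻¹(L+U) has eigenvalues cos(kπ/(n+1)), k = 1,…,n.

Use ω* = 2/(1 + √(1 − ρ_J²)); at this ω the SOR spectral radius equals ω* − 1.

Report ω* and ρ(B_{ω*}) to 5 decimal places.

ω* = 1.82639, ρ_SOR = 0.82639

spectrum of D⁻¹(L+U) = {cos(kπ/33) : 1≤k≤32}; ρ_J = cos(π/33) = 0.99547.
√(1 − cos²(π/33)) = sin(π/33) ≈ 0.095056.
Then 2/(1+√(1−ρ_J²)) = 2/(1+0.095056); ω* = 2/1.095056 = 1.82639.
Hence ρ(B_{ω*}) = 1.82639 − 1 = 0.82639.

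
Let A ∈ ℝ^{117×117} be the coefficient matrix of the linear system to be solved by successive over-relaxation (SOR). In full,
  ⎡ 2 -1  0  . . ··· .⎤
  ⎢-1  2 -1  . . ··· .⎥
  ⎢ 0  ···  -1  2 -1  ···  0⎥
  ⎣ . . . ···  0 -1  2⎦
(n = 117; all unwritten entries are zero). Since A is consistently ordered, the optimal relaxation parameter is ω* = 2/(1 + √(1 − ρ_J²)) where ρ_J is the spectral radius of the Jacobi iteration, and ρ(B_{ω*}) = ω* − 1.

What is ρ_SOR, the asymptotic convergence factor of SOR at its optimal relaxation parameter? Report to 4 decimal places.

ρ_SOR = 0.9481

spectrum of D⁻¹(L+U) = {cos(kπ/118) : 1≤k≤117}; ρ_J = cos(π/118) = 0.9996.
√(1−ρ_J²) simplifies to sin(π/118) = 0.02662.
Young: ω* = 2/(1+√(1−ρ_J²)) = 2/(1+0.02662) = 2/1.02662 = 1.9481.
ρ_SOR = ω* − 1 ≈ 0.9481.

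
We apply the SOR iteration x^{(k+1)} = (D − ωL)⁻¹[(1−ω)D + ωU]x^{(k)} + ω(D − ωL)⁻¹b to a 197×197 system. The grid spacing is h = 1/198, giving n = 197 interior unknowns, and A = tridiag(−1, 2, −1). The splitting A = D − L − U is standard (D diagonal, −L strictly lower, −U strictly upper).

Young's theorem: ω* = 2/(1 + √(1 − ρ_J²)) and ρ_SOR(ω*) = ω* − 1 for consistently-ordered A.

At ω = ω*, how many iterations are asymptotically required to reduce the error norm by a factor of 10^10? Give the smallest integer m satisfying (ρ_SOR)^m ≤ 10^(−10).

m = 726

ρ_J = max_k |cos(kπ/198)| = cos(π/198) = 0.9998741
root = sin(π/198) = 0.0158660  (since 1−cos² = sin²).
Then 2/(1+√(1−ρ_J²)) = 2/(1+0.0158660); ω* = 2/1.0158660 = 1.9687636.
and ρ(B_{ω*}) = 1.9687636 − 1 = 0.9687636.
Need (0.9687636)^m ≤ 10^(−10): m ≥ 10·ln10/|ln 0.9687636| = 23.0259/0.0317347 = 725.575 ⇒ m = 726.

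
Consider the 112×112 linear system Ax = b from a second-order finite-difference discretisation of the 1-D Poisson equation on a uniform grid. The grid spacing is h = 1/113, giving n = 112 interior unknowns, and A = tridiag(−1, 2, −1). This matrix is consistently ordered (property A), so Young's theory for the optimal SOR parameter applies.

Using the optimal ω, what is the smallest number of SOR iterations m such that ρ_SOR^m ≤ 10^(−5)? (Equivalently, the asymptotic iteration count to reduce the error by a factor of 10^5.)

[ρ_J] n=112: ρ(B_J) = cos(π/(n+1)) = cos(π/113) = 0.9996136.
√(1−ρ_J²) simplifies to sin(π/113) = 0.0277981.
ω* = 2/(1+0.0277981) = 1.9459075
[ρ_SOR] ω* − 1 = 0.9459075.
m ≥ 5·ln10 / (−ln 0.9459075) = 207.027; smallest integer m = 208.

m = 208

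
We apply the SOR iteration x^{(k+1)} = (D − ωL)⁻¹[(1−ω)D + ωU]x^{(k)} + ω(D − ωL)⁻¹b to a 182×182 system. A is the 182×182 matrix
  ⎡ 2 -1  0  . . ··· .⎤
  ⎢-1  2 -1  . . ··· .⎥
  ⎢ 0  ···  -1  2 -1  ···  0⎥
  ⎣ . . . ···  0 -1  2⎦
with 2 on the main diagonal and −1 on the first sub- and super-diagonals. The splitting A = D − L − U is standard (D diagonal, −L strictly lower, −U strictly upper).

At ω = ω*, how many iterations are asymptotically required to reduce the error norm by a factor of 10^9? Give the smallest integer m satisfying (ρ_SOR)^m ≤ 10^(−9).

m = 604

[ρ_J] n=182: ρ(B_J) = cos(π/(n+1)) = cos(π/183) = 0.9998526.
√(1 − cos²(π/183)) = sin(π/183) ≈ 0.0171663.
Then 2/(1+√(1−ρ_J²)) = 2/(1+0.0171663); ω* = 2/1.0171663 = 1.9662468.
and ρ(B_{ω*}) = 1.9662468 − 1 = 0.9662468.
ρ_SOR^m ≤ 10^(−9) ⇔ m ≥ 9·ln10/(−ln 0.9662468) = 20.7233/0.034336 = 603.544; m = ⌈603.544⌉ = 604.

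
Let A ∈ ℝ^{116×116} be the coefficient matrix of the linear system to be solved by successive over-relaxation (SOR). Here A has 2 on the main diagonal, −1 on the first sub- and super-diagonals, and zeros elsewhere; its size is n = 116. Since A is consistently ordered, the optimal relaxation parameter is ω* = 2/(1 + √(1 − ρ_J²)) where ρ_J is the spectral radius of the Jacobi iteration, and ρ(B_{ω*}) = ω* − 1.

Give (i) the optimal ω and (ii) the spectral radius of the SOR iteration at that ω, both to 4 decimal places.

½·tridiag(1,0,1) at n=116: λ_k = cos(kπ/117); max |λ| at k=1 ⇒ ρ_J = cos(π/117) ≈ 0.9996.
√(1−ρ_J²) = |sin(π/117)| = 0.02685
Young: ω* = 2/(1+√(1−ρ_J²)) = 2/(1+0.02685) = 2/1.02685 = 1.9477.
At ω = 1.9477 every |λ(B_ω)| = ω−1, so ρ_SOR = 0.9477.

ω* = 1.9477, ρ_SOR = 0.9477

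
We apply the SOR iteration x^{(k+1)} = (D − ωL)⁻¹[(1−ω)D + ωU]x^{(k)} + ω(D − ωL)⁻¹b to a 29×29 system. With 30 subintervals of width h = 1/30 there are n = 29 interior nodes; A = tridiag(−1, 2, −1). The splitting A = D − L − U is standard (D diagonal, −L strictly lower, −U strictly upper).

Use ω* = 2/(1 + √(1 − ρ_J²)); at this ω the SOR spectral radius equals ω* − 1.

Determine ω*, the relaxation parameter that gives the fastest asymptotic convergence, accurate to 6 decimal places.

ω* = 1.810727

ρ_J = max_k |cos(kπ/30)| = cos(π/30) = 0.994522
√(1−ρ_J²) simplifies to sin(π/30) = 0.1045285.
Then 2/(1+√(1−ρ_J²)) = 2/(1+0.1045285); ω* = 2/1.1045285 = 1.810727.
Hence ρ(B_{ω*}) = 1.810727 − 1 = 0.810727.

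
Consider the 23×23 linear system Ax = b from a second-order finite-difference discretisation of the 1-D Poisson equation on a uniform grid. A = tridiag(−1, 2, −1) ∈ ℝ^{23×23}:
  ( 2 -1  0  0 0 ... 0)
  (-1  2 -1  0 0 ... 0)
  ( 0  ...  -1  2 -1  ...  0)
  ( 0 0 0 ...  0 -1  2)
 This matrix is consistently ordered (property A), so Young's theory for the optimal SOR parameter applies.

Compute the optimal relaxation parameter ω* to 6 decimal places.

ω* = 1.769088

½·tridiag(1,0,1) at n=23: λ_k = cos(kπ/24); max |λ| at k=1 ⇒ ρ_J = cos(π/24) ≈ 0.991445.
√(1 − cos²(π/24)) = sin(π/24) ≈ 0.1305262.
[ω*] 2 ÷ (1 + 0.1305262) = 2 ÷ 1.1305262 = 1.769088.
ρ(B_{ω*}) = ω*−1 = 0.769088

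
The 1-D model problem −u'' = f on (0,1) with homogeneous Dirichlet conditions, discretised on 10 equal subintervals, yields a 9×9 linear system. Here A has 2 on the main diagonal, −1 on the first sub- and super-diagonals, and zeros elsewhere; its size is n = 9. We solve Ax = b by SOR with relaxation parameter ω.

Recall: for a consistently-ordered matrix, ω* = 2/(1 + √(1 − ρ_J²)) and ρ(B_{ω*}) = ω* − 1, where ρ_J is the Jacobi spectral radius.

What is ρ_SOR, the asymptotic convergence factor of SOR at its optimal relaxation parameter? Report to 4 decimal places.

ρ_SOR = 0.5279

ρ_J = max_k |cos(kπ/10)| = cos(π/10) = 0.9511
√(1−ρ_J²) simplifies to sin(π/10) = 0.30902.
Then 2/(1+√(1−ρ_J²)) = 2/(1+0.30902); ω* = 2/1.30902 = 1.5279.
Hence ρ(B_{ω*}) = 1.5279 − 1 = 0.5279.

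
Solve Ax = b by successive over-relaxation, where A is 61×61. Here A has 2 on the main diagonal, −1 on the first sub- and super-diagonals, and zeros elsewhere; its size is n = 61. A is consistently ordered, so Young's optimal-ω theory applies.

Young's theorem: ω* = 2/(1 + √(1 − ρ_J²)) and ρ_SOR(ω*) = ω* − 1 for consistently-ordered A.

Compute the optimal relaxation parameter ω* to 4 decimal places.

ω* = 1.9036

ρ_J = max_k |cos(kπ/62)| = cos(π/62) = 0.9987
√(1 − cos²(π/62)) = sin(π/62) ≈ 0.05065.
ω* = 2/(1 + 0.05065) = 2/1.05065 = 1.9036.
At ω = 1.9036 every |λ(B_ω)| = ω−1, so ρ_SOR = 0.9036.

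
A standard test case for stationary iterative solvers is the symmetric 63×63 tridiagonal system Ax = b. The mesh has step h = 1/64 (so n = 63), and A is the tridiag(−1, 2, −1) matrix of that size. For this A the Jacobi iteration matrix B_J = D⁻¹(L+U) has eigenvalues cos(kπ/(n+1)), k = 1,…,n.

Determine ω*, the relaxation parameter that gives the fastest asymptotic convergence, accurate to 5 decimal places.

B_J for the 63×63 system has eigenvalues cos(kπ/64); ρ_J = cos(π/64) = 0.99880.
√(1 − cos²(π/64)) = sin(π/64) ≈ 0.049068.
ω* = 2/(1 + 0.049068) = 2/1.049068 = 1.90645.
and ρ(B_{ω*}) = 1.90645 − 1 = 0.90645.

ω* = 1.90645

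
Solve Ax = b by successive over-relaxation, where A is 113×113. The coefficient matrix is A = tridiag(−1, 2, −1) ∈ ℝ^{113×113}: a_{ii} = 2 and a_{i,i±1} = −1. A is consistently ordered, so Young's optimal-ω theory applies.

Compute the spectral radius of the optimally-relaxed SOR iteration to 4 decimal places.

ρ_SOR = 0.9464

spectrum of D⁻¹(L+U) = {cos(kπ/114) : 1≤k≤113}; ρ_J = cos(π/114) = 0.9996.
1 − cos²(π/114) = sin²(π/114) ⇒ √(1−ρ_J²) = sin(π/114) = 0.02755.
[ω*] 2 ÷ (1 + 0.02755) = 2 ÷ 1.02755 = 1.9464.
and ρ(B_{ω*}) = 1.9464 − 1 = 0.9464.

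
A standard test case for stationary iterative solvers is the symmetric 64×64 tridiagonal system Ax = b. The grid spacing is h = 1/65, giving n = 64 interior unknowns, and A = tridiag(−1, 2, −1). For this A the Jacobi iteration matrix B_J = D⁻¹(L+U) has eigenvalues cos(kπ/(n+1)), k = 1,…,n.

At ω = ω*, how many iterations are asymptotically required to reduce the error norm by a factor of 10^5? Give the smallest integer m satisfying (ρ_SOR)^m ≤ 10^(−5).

spectrum of D⁻¹(L+U) = {cos(kπ/65) : 1≤k≤64}; ρ_J = cos(π/65) = 0.9988322.
√(1 − cos²(π/65)) = sin(π/65) ≈ 0.0483134.
[ω*] 2 ÷ (1 + 0.0483134) = 2 ÷ 1.0483134 = 1.9078264.
and ρ(B_{ω*}) = 1.9078264 − 1 = 0.9078264.
ρ_SOR^m ≤ 10^(−5) ⇔ m ≥ 5·ln10/(−ln 0.9078264) = 11.5129/0.0967021 = 119.055; m = ⌈119.055⌉ = 120.

m = 120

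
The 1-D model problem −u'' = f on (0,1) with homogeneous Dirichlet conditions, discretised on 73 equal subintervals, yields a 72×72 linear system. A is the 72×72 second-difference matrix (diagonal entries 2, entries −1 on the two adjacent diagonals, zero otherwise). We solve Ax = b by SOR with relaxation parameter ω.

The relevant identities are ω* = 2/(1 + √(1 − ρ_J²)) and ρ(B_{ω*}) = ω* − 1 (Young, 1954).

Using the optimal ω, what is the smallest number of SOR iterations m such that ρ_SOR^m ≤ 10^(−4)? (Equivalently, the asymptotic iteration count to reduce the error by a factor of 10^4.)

m = 107

With n=72, ρ(Jacobi) = cos(π/73) = 0.9990741.
1 − cos²(π/73) = sin²(π/73) ⇒ √(1−ρ_J²) = sin(π/73) = 0.0430222.
[ω*] 2 ÷ (1 + 0.0430222) = 2 ÷ 1.0430222 = 1.9175047.
ρ_SOR = ω* − 1 = 1.9175047 − 1 = 0.9175047.
For 4 digits: m = 4·ln10 / (−ln 0.9175047) = 9.21034/0.0860976 = 106.976; round up → m = 107.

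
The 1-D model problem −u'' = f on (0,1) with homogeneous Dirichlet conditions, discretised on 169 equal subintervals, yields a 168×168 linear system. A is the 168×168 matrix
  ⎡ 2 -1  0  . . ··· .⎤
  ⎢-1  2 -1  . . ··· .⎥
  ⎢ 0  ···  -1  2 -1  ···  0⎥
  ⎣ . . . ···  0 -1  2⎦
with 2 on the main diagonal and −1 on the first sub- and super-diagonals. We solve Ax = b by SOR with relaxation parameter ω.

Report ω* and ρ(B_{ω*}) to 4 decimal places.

ω* = 1.9635, ρ_SOR = 0.9635

½·tridiag(1,0,1) at n=168: λ_k = cos(kπ/169); max |λ| at k=1 ⇒ ρ_J = cos(π/169) ≈ 0.9998.
1 − cos²(π/169) = sin²(π/169) ⇒ √(1−ρ_J²) = sin(π/169) = 0.01859.
Then 2/(1+√(1−ρ_J²)) = 2/(1+0.01859); ω* = 2/1.01859 = 1.9635.
ρ(B_{ω*}) = ω*−1 = 0.9635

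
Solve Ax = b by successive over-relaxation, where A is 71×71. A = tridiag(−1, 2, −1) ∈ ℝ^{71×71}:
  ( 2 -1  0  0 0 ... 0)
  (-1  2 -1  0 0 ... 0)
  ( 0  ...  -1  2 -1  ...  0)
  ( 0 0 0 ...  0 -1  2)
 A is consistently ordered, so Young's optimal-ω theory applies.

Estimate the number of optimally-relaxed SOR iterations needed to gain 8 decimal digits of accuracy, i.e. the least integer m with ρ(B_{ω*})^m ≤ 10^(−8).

m = 212

n=71: λ(B_J) = 1 − λ(A)/2 = cos(kπ/72); k=1 gives ρ_J = 0.9990482.
√(1 − cos²(π/72)) = sin(π/72) ≈ 0.0436194.
Young: ω* = 2/(1+√(1−ρ_J²)) = 2/(1+0.0436194) = 2/1.0436194 = 1.9164075.
ρ(B_{ω*}) = ω*−1 = 0.9164075
(0.9164075)^m ≤ 10^{−8}  ⇒  m·ln(0.9164075) ≤ −8·ln10  ⇒  m ≥ 211.019  ⇒  m = 212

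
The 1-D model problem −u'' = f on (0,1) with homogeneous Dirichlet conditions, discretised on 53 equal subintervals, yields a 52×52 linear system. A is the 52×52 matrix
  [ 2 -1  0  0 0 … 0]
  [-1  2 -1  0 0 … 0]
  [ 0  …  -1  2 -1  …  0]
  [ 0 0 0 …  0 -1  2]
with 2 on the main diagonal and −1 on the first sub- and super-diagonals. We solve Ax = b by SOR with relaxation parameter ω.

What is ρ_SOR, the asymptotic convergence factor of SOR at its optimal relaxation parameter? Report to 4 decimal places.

With n=52, ρ(Jacobi) = cos(π/53) = 0.9982.
√(1−ρ_J²) = |sin(π/53)| = 0.05924
ω* = 2/(1 + 0.05924) = 2/1.05924 = 1.8881.
ρ_SOR = ω* − 1 = 1.8881 − 1 = 0.8881.

ρ_SOR = 0.8881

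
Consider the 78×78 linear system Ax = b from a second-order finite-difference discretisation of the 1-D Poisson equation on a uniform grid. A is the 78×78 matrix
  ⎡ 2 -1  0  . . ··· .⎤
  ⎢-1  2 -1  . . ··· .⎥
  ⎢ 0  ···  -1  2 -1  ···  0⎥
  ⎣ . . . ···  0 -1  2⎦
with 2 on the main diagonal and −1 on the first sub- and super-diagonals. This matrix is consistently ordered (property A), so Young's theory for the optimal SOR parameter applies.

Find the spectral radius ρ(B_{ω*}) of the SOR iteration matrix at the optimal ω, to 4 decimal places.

½·tridiag(1,0,1) at n=78: λ_k = cos(kπ/79); max |λ| at k=1 ⇒ ρ_J = cos(π/79) ≈ 0.9992.
1 − cos²(π/79) = sin²(π/79) ⇒ √(1−ρ_J²) = sin(π/79) = 0.03976.
[ω*] 2 ÷ (1 + 0.03976) = 2 ÷ 1.03976 = 1.9235.
and ρ(B_{ω*}) = 1.9235 − 1 = 0.9235.

ρ_SOR = 0.9235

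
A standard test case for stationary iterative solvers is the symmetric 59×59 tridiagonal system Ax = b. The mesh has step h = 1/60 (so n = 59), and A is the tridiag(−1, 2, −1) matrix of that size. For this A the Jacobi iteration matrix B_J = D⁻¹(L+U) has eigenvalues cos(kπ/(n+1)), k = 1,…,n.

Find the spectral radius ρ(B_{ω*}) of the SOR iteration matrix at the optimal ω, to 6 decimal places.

ρ_SOR = 0.900534

n=59: λ(B_J) = 1 − λ(A)/2 = cos(kπ/60); k=1 gives ρ_J = 0.998630.
1 − cos²(π/60) = sin²(π/60) ⇒ √(1−ρ_J²) = sin(π/60) = 0.0523360.
ω* = 2/(1+0.0523360) = 1.900534
[ρ_SOR] ω* − 1 = 0.900534.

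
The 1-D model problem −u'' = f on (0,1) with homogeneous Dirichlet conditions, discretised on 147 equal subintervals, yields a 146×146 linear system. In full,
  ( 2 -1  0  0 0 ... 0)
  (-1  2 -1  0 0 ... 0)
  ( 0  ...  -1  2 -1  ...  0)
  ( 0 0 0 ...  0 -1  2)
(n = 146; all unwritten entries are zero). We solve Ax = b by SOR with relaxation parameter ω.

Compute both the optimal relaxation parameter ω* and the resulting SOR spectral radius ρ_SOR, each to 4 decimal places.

With n=146, ρ(Jacobi) = cos(π/147) = 0.9998.
√(1 − cos²(π/147)) = sin(π/147) ≈ 0.02137.
ω* = 2/(1 + 0.02137) = 2/1.02137 = 1.9582.
At ω = 1.9582 every |λ(B_ω)| = ω−1, so ρ_SOR = 0.9582.

ω* = 1.9582, ρ_SOR = 0.9582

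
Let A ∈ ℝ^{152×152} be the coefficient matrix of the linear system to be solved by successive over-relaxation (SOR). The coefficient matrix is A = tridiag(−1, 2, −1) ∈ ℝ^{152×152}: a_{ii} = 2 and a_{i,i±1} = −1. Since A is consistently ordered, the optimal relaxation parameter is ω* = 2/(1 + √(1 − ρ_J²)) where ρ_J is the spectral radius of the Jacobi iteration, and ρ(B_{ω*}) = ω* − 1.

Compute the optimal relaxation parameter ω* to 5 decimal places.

[ρ_J] n=152: ρ(B_J) = cos(π/(n+1)) = cos(π/153) = 0.99979.
root = sin(π/153) = 0.020532  (since 1−cos² = sin²).
ω* = 2/(1+0.020532) = 1.95976
Hence ρ(B_{ω*}) = 1.95976 − 1 = 0.95976.

ω* = 1.95976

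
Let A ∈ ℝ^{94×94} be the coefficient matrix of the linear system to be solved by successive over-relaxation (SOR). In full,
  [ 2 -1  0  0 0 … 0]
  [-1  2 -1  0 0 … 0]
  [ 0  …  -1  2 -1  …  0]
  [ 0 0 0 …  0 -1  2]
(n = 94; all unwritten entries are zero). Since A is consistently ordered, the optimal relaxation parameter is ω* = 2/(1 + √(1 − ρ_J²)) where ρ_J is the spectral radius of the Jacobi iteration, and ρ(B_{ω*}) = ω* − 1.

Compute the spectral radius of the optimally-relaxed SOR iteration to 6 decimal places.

ρ_SOR = 0.935990

spectrum of D⁻¹(L+U) = {cos(kπ/95) : 1≤k≤94}; ρ_J = cos(π/95) = 0.999453.
√(1−ρ_J²) = |sin(π/95)| = 0.0330634
[ω*] 2 ÷ (1 + 0.0330634) = 2 ÷ 1.0330634 = 1.935990.
and ρ(B_{ω*}) = 1.935990 − 1 = 0.935990.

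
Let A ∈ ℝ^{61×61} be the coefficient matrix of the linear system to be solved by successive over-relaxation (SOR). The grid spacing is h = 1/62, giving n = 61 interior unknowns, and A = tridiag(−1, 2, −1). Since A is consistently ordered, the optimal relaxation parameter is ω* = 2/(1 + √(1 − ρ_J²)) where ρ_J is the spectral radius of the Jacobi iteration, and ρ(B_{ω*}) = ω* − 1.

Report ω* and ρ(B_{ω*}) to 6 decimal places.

B_J for the 61×61 system has eigenvalues cos(kπ/62); ρ_J = cos(π/62) = 0.998717.
√(1 − cos²(π/62)) = sin(π/62) ≈ 0.0506492.
Young: ω* = 2/(1+√(1−ρ_J²)) = 2/(1+0.0506492) = 2/1.0506492 = 1.903585.
At ω = 1.903585 every |λ(B_ω)| = ω−1, so ρ_SOR = 0.903585.

ω* = 1.903585, ρ_SOR = 0.903585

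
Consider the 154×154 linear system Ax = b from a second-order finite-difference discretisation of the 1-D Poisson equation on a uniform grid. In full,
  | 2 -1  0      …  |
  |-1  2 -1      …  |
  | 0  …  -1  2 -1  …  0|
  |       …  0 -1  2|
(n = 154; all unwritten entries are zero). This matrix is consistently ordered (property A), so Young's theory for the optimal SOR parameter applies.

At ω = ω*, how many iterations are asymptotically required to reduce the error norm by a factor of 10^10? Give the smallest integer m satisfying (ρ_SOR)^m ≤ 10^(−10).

With n=154, ρ(Jacobi) = cos(π/155) = 0.9997946.
√(1−ρ_J²) = |sin(π/155)| = 0.0202670
ω* = 2/(1 + 0.0202670) = 2/1.0202670 = 1.9602712.
At ω = 1.9602712 every |λ(B_ω)| = ω−1, so ρ_SOR = 0.9602712.
For 10 digits: m = 10·ln10 / (−ln 0.9602712) = 23.0259/0.0405395 = 567.987; round up → m = 568.

m = 568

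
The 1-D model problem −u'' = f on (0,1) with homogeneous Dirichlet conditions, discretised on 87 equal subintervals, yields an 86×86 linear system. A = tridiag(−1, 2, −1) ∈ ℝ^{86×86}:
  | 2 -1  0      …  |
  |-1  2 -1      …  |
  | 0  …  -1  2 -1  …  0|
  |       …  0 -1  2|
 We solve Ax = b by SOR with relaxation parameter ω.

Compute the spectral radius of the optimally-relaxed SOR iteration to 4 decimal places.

n=86: λ(B_J) = 1 − λ(A)/2 = cos(kπ/87); k=1 gives ρ_J = 0.9993.
root = sin(π/87) = 0.03610  (since 1−cos² = sin²).
ω* = 2 / (1 + 0.03610) = 2 / 1.03610 ≈ 1.9303.
At ω = 1.9303 every |λ(B_ω)| = ω−1, so ρ_SOR = 0.9303.

ρ_SOR = 0.9303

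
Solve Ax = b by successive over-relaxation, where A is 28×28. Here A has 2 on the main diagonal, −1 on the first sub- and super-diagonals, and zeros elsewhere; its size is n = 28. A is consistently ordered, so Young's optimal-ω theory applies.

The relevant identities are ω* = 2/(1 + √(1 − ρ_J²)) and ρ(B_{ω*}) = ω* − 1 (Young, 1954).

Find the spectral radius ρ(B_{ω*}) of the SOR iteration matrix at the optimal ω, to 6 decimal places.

ρ_SOR = 0.804860

½·tridiag(1,0,1) at n=28: λ_k = cos(kπ/29); max |λ| at k=1 ⇒ ρ_J = cos(π/29) ≈ 0.994138.
√(1 − cos²(π/29)) = sin(π/29) ≈ 0.1081190.
Young: ω* = 2/(1+√(1−ρ_J²)) = 2/(1+0.1081190) = 2/1.1081190 = 1.804860.
At ω = 1.804860 every |λ(B_ω)| = ω−1, so ρ_SOR = 0.804860.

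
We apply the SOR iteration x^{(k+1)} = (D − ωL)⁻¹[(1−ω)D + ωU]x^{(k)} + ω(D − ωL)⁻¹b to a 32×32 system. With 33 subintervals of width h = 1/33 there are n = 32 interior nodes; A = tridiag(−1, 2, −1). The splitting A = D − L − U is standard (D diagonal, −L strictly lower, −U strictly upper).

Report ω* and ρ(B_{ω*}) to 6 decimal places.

ω* = 1.826391, ρ_SOR = 0.826391

spectrum of D⁻¹(L+U) = {cos(kπ/33) : 1≤k≤32}; ρ_J = cos(π/33) = 0.995472.
√(1 − cos²(π/33)) = sin(π/33) ≈ 0.0950560.
Young: ω* = 2/(1+√(1−ρ_J²)) = 2/(1+0.0950560) = 2/1.0950560 = 1.826391.
[ρ_SOR] ω* − 1 = 0.826391.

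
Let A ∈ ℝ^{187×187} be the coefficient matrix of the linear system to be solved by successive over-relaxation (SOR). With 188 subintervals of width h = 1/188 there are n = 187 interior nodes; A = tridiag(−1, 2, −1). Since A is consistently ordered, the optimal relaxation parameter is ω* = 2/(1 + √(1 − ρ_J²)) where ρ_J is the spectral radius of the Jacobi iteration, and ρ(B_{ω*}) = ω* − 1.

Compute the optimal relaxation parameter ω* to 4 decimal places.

ω* = 1.9671

B_J for the 187×187 system has eigenvalues cos(kπ/188); ρ_J = cos(π/188) = 0.9999.
√(1 − cos²(π/188)) = sin(π/188) ≈ 0.01671.
[ω*] 2 ÷ (1 + 0.01671) = 2 ÷ 1.01671 = 1.9671.
[ρ_SOR] ω* − 1 = 0.9671.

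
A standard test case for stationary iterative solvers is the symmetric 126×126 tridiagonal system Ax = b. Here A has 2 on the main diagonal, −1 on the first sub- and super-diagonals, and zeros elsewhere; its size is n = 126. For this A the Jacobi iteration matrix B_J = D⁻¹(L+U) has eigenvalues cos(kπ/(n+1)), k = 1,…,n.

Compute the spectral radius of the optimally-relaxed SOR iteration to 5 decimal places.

½·tridiag(1,0,1) at n=126: λ_k = cos(kπ/127); max |λ| at k=1 ⇒ ρ_J = cos(π/127) ≈ 0.99969.
1 − cos²(π/127) = sin²(π/127) ⇒ √(1−ρ_J²) = sin(π/127) = 0.024734.
ω* = 2 / (1 + 0.024734) = 2 / 1.024734 ≈ 1.95173.
ρ_SOR = ω* − 1 = 1.95173 − 1 = 0.95173.

ρ_SOR = 0.95173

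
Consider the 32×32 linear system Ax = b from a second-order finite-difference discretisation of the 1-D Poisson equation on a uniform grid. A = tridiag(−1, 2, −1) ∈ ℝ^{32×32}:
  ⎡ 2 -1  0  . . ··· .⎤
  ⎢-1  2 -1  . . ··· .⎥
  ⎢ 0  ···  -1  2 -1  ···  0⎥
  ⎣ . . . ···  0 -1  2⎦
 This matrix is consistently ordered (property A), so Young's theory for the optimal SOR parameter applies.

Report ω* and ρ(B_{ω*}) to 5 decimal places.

ω* = 1.82639, ρ_SOR = 0.82639

[ρ_J] n=32: ρ(B_J) = cos(π/(n+1)) = cos(π/33) = 0.99547.
√(1 − cos²(π/33)) = sin(π/33) ≈ 0.095056.
[ω*] 2 ÷ (1 + 0.095056) = 2 ÷ 1.095056 = 1.82639.
At ω = 1.82639 every |λ(B_ω)| = ω−1, so ρ_SOR = 0.82639.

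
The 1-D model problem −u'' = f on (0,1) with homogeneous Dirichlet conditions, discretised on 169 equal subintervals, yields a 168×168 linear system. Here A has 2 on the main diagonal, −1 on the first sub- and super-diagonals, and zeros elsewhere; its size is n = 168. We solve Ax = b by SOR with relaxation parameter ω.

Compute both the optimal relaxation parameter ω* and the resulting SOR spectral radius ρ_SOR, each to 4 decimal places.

½·tridiag(1,0,1) at n=168: λ_k = cos(kπ/169); max |λ| at k=1 ⇒ ρ_J = cos(π/169) ≈ 0.9998.
√(1 − cos²(π/169)) = sin(π/169) ≈ 0.01859.
ω* = 2 / (1 + 0.01859) = 2 / 1.01859 ≈ 1.9635.
[ρ_SOR] ω* − 1 = 0.9635.

ω* = 1.9635, ρ_SOR = 0.9635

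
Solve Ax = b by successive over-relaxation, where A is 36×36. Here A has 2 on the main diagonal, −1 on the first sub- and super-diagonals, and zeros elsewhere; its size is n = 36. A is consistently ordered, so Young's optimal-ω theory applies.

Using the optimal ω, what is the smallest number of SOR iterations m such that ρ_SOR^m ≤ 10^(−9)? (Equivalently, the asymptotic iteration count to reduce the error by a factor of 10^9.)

m = 122

B_J for the 36×36 system has eigenvalues cos(kπ/37); ρ_J = cos(π/37) = 0.9963975.
√(1 − cos²(π/37)) = sin(π/37) ≈ 0.0848059.
ω* = 2/(1 + 0.0848059) = 2/1.0848059 = 1.8436478.
ρ(B_{ω*}) = ω*−1 = 0.8436478
m ≥ 9·ln10 / (−ln 0.8436478) = 121.887; smallest integer m = 122.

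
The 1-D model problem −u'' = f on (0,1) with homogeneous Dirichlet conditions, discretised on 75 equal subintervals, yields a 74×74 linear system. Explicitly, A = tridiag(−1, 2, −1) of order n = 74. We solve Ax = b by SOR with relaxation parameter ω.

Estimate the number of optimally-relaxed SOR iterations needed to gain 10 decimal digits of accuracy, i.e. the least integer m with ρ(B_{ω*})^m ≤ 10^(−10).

m = 275

n=74: λ(B_J) = 1 − λ(A)/2 = cos(kπ/75); k=1 gives ρ_J = 0.9991228.
√(1−ρ_J²) simplifies to sin(π/75) = 0.0418757.
Then 2/(1+√(1−ρ_J²)) = 2/(1+0.0418757); ω* = 2/1.0418757 = 1.9196148.
At ω = 1.9196148 every |λ(B_ω)| = ω−1, so ρ_SOR = 0.9196148.
m ≥ 10·ln10 / (−ln 0.9196148) = 274.771; smallest integer m = 275.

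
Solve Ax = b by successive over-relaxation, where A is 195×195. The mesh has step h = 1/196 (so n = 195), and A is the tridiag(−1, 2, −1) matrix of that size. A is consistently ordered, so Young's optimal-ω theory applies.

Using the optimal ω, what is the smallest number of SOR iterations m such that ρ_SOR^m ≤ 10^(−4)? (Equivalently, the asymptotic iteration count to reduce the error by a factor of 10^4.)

[ρ_J] n=195: ρ(B_J) = cos(π/(n+1)) = cos(π/196) = 0.9998715.
√(1 − cos²(π/196)) = sin(π/196) ≈ 0.0160278.
So ω* = 2/1.0160278 = 1.9684501 (Young).
ρ(B_{ω*}) = ω*−1 = 0.9684501
Need (0.9684501)^m ≤ 10^(−4): m ≥ 4·ln10/|ln 0.9684501| = 9.21034/0.0320583 = 287.300 ⇒ m = 288.

m = 288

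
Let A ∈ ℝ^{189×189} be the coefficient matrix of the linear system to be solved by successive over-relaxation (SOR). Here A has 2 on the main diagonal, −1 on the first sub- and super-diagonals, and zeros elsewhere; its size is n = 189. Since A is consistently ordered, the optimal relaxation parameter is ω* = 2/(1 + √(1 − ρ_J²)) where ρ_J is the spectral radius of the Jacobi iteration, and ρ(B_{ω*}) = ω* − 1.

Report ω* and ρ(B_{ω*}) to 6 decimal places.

ω* = 1.967470, ρ_SOR = 0.967470

n=189: λ(B_J) = 1 − λ(A)/2 = cos(kπ/190); k=1 gives ρ_J = 0.999863.
√(1−ρ_J²) = |sin(π/190)| = 0.0165339
ω* = 2/(1 + 0.0165339) = 2/1.0165339 = 1.967470.
ρ_SOR = ω* − 1 ≈ 0.967470.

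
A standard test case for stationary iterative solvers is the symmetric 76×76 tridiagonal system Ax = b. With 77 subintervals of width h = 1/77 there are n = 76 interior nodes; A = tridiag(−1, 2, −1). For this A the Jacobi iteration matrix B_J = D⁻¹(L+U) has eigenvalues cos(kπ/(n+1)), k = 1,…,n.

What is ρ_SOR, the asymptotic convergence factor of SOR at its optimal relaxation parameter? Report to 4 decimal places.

spectrum of D⁻¹(L+U) = {cos(kπ/77) : 1≤k≤76}; ρ_J = cos(π/77) = 0.9992.
1 − cos²(π/77) = sin²(π/77) ⇒ √(1−ρ_J²) = sin(π/77) = 0.04079.
ω* = 2/(1 + 0.04079) = 2/1.04079 = 1.9216.
At ω = 1.9216 every |λ(B_ω)| = ω−1, so ρ_SOR = 0.9216.

ρ_SOR = 0.9216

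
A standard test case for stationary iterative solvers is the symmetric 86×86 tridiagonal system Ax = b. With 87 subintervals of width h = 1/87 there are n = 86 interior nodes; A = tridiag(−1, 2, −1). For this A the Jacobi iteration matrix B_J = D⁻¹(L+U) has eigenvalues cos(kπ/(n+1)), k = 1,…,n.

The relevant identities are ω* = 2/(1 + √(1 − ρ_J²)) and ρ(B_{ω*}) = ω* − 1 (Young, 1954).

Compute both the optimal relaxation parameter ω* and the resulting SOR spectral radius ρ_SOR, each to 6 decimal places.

With n=86, ρ(Jacobi) = cos(π/87) = 0.999348.
1 − cos²(π/87) = sin²(π/87) ⇒ √(1−ρ_J²) = sin(π/87) = 0.0361024.
ω* = 2/(1+0.0361024) = 1.930311
[ρ_SOR] ω* − 1 = 0.930311.

ω* = 1.930311, ρ_SOR = 0.930311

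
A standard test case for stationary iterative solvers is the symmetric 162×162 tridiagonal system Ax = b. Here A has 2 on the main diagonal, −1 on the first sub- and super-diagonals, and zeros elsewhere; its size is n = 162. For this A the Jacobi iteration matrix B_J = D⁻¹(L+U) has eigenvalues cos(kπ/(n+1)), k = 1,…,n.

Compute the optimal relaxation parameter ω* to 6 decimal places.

ω* = 1.962184

ρ_J = max_k |cos(kπ/163)| = cos(π/163) = 0.999814
√(1−ρ_J²) simplifies to sin(π/163) = 0.0192724.
So ω* = 2/1.0192724 = 1.962184 (Young).
At ω = 1.962184 every |λ(B_ω)| = ω−1, so ρ_SOR = 0.962184.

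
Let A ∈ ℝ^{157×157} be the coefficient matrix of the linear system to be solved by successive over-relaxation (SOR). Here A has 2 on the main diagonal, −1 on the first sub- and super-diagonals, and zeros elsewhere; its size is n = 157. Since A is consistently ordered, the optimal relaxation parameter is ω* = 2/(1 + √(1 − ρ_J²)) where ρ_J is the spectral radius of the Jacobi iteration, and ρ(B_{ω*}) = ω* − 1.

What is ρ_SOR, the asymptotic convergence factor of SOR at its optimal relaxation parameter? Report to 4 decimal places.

ρ_SOR = 0.9610

½·tridiag(1,0,1) at n=157: λ_k = cos(kπ/158); max |λ| at k=1 ⇒ ρ_J = cos(π/158) ≈ 0.9998.
√(1 − cos²(π/158)) = sin(π/158) ≈ 0.01988.
ω* = 2 / (1 + 0.01988) = 2 / 1.01988 ≈ 1.9610.
[ρ_SOR] ω* − 1 = 0.9610.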